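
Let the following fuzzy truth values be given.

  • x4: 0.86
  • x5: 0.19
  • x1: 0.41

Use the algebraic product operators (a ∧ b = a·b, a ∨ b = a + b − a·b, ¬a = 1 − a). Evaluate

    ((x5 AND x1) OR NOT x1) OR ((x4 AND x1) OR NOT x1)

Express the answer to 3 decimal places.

0.900

x5 AND x1 = a·b on (0.1900, 0.4100) = 0.0779
NOT x1 = 1 − 0.4100 = 0.5900
(x5 AND x1) OR NOT x1 = a + b − a·b on (0.0779, 0.5900) = 0.6219
x4 AND x1 = a·b on (0.8600, 0.4100) = 0.3526
NOT x1 = 1 − 0.4100 = 0.5900
(x4 AND x1) OR NOT x1 = a + b − a·b on (0.3526, 0.5900) = 0.7346
((x5 AND x1) OR NOT x1) OR ((x4 AND x1) OR NOT x1) = a + b − a·b on (0.6219, 0.7346) = 0.8996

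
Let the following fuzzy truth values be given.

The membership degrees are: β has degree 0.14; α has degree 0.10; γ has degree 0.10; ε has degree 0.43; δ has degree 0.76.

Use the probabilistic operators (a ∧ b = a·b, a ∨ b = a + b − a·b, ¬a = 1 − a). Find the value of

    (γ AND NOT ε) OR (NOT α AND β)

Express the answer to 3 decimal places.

0.176

NOT ε = 1 − 0.4300 = 0.5700
γ AND NOT ε = a·b on (0.1000, 0.5700) = 0.0570
NOT α = 1 − 0.1000 = 0.9000
NOT α AND β = a·b on (0.9000, 0.1400) = 0.1260
(γ AND NOT ε) OR (NOT α AND β) = a + b − a·b on (0.0570, 0.1260) = 0.1758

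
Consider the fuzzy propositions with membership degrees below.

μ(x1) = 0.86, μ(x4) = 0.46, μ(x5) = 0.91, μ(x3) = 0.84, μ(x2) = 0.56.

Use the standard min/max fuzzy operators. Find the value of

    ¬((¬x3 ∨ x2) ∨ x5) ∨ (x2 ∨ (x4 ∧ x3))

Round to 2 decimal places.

¬x3 = 1 − 0.84 = 0.16
¬x3 ∨ x2 = max(a, b) on (0.16, 0.56) = 0.56
(¬x3 ∨ x2) ∨ x5 = max(a, b) on (0.56, 0.91) = 0.91
¬((¬x3 ∨ x2) ∨ x5) = 1 − 0.91 = 0.09
x4 ∧ x3 = min(a, b) on (0.46, 0.84) = 0.46
x2 ∨ (x4 ∧ x3) = max(a, b) on (0.56, 0.46) = 0.56
¬((¬x3 ∨ x2) ∨ x5) ∨ (x2 ∨ (x4 ∧ x3)) = max(a, b) on (0.09, 0.56) = 0.56

0.56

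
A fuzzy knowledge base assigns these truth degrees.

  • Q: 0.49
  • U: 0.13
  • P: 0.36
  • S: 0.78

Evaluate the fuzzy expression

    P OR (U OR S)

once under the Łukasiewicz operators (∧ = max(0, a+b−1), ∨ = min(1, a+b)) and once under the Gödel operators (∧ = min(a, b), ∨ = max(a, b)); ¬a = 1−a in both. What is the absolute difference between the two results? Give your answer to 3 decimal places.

0.220

Under Łukasiewicz:
  U OR S = min(1, a+b) on (0.13, 0.78) = 0.91
  P OR (U OR S) = min(1, a+b) on (0.36, 0.91) = 1.00
  → value = 1.0000
Under Gödel:
  U OR S = max(a, b) on (0.13, 0.78) = 0.78
  P OR (U OR S) = max(a, b) on (0.36, 0.78) = 0.78
  → value = 0.7800
|1.0000 − 0.7800| = 0.220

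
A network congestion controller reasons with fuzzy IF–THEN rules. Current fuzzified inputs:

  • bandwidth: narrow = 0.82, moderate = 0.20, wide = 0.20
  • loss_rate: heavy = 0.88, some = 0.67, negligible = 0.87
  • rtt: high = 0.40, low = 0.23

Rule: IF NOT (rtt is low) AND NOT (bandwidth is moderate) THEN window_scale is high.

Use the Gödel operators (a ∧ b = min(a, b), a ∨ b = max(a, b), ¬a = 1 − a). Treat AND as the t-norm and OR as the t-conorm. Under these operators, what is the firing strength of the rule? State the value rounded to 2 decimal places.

0.77

firing strength: ¬low=1−0.23=0.77, ¬moderate=1−0.20=0.80; AND[min(a, b)] → w = 0.77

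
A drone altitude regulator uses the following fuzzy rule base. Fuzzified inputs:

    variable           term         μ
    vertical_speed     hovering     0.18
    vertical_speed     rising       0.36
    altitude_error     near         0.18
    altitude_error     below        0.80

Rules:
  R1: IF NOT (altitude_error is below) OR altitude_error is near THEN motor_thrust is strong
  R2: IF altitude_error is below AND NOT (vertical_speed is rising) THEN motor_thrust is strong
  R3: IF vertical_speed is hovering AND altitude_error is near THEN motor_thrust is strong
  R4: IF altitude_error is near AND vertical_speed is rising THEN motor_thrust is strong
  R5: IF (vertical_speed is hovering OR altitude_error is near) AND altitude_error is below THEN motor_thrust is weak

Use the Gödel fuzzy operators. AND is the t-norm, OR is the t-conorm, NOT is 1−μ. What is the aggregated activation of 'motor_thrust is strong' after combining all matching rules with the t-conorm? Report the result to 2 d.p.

R1: ¬below=1−0.80=0.20, near=0.18; OR[max(a, b)] → w = 0.20
R2: below=0.80, ¬rising=1−0.36=0.64; AND[min(a, b)] → w = 0.64
R3: hovering=0.18, near=0.18; AND[min(a, b)] → w = 0.18
R4: near=0.18, rising=0.36; AND[min(a, b)] → w = 0.18
R5: (hovering=0.18 OR near=0.18) = 0.18; AND[min(a, b)] with below=0.80 → w = 0.18
Rules with consequent 'strong': {R1, R2, R3, R4} → strengths 0.20, 0.64, 0.18, 0.18
Aggregate via t-conorm [max(a, b)]: 0.64

0.64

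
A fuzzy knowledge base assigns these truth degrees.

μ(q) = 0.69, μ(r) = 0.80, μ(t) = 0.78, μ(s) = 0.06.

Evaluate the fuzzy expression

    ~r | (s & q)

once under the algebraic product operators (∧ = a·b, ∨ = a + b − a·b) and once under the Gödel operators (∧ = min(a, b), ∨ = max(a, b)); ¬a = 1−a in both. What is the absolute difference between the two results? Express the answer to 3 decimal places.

0.033

Under algebraic product:
  ~r = 1 − 0.8000 = 0.2000
  s & q = a·b on (0.0600, 0.6900) = 0.0414
  ~r | (s & q) = a + b − a·b on (0.2000, 0.0414) = 0.2331
  → value = 0.2331
Under Gödel:
  ~r = 1 − 0.80 = 0.20
  s & q = min(a, b) on (0.06, 0.69) = 0.06
  ~r | (s & q) = max(a, b) on (0.20, 0.06) = 0.20
  → value = 0.2000
|0.2331 − 0.2000| = 0.033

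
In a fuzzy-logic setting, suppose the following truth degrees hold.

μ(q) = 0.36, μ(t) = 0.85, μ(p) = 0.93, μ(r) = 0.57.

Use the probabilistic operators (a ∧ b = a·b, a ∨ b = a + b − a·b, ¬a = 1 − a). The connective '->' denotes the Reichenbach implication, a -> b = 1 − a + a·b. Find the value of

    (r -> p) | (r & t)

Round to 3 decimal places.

0.979

r -> p  [Reichenbach: 1 − a + a·b] with a=0.5700, b=0.9300 → 0.9601
r & t = a·b on (0.5700, 0.8500) = 0.4845
(r -> p) | (r & t) = a + b − a·b on (0.9601, 0.4845) = 0.9794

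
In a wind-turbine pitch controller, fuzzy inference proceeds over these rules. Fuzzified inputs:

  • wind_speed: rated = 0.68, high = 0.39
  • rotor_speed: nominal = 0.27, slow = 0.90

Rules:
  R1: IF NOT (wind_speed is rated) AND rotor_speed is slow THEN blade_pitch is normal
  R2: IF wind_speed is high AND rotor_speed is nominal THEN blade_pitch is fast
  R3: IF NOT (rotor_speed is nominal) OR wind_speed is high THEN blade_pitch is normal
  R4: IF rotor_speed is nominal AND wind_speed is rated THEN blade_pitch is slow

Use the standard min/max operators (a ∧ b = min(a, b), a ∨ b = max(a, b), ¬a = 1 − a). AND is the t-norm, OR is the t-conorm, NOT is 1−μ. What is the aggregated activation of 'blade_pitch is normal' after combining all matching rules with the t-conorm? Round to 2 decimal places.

0.73

R1: ¬rated=1−0.68=0.32, slow=0.90; AND[min(a, b)] → w = 0.32
R2: high=0.39, nominal=0.27; AND[min(a, b)] → w = 0.27
R3: ¬nominal=1−0.27=0.73, high=0.39; OR[max(a, b)] → w = 0.73
R4: nominal=0.27, rated=0.68; AND[min(a, b)] → w = 0.27
Rules with consequent 'normal': {R1, R3} → strengths 0.32, 0.73
Aggregate via t-conorm [max(a, b)]: 0.73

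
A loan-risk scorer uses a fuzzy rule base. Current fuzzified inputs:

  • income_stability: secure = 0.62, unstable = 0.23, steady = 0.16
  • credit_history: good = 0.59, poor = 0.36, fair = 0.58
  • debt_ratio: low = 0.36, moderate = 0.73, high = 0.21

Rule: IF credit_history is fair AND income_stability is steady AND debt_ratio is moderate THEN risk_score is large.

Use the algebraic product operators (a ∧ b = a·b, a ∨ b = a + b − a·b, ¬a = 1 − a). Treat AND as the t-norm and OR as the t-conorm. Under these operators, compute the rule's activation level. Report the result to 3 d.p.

0.068

firing strength: fair=0.58, steady=0.16, moderate=0.73; AND[a·b] → w = 0.0677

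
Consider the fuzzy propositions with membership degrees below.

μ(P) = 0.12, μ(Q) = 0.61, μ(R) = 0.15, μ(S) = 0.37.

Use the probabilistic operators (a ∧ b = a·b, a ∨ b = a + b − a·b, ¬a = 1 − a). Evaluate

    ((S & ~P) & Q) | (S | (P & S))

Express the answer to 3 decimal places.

0.518

~P = 1 − 0.1200 = 0.8800
S & ~P = a·b on (0.3700, 0.8800) = 0.3256
(S & ~P) & Q = a·b on (0.3256, 0.6100) = 0.1986
P & S = a·b on (0.1200, 0.3700) = 0.0444
S | (P & S) = a + b − a·b on (0.3700, 0.0444) = 0.3980
((S & ~P) & Q) | (S | (P & S)) = a + b − a·b on (0.1986, 0.3980) = 0.5175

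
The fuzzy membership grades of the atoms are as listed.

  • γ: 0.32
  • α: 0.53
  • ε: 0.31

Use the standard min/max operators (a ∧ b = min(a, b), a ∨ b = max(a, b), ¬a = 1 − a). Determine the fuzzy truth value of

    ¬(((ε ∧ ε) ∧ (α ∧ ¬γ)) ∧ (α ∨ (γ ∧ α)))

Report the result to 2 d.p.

ε ∧ ε = min(a, b) on (0.31, 0.31) = 0.31
¬γ = 1 − 0.32 = 0.68
α ∧ ¬γ = min(a, b) on (0.53, 0.68) = 0.53
(ε ∧ ε) ∧ (α ∧ ¬γ) = min(a, b) on (0.31, 0.53) = 0.31
γ ∧ α = min(a, b) on (0.32, 0.53) = 0.32
α ∨ (γ ∧ α) = max(a, b) on (0.53, 0.32) = 0.53
((ε ∧ ε) ∧ (α ∧ ¬γ)) ∧ (α ∨ (γ ∧ α)) = min(a, b) on (0.31, 0.53) = 0.31
¬(((ε ∧ ε) ∧ (α ∧ ¬γ)) ∧ (α ∨ (γ ∧ α))) = 1 − 0.31 = 0.69

0.69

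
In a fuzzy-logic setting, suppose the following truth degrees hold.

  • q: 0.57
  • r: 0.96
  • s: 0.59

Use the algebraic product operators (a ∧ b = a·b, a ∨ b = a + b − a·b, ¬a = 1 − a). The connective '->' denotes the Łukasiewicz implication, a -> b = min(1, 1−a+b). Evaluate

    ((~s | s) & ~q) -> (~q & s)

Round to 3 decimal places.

~s = 1 − 0.5900 = 0.4100
~s | s = a + b − a·b on (0.4100, 0.5900) = 0.7581
~q = 1 − 0.5700 = 0.4300
(~s | s) & ~q = a·b on (0.7581, 0.4300) = 0.3260
~q = 1 − 0.5700 = 0.4300
~q & s = a·b on (0.4300, 0.5900) = 0.2537
((~s | s) & ~q) -> (~q & s)  [Łukasiewicz: min(1, 1−a+b)] with a=0.3260, b=0.2537 → 0.9277

0.928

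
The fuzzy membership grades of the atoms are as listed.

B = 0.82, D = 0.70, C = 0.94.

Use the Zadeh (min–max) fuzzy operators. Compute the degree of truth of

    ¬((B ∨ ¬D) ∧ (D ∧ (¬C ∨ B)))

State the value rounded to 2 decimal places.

¬D = 1 − 0.70 = 0.30
B ∨ ¬D = max(a, b) on (0.82, 0.30) = 0.82
¬C = 1 − 0.94 = 0.06
¬C ∨ B = max(a, b) on (0.06, 0.82) = 0.82
D ∧ (¬C ∨ B) = min(a, b) on (0.70, 0.82) = 0.70
(B ∨ ¬D) ∧ (D ∧ (¬C ∨ B)) = min(a, b) on (0.82, 0.70) = 0.70
¬((B ∨ ¬D) ∧ (D ∧ (¬C ∨ B))) = 1 − 0.70 = 0.30

0.30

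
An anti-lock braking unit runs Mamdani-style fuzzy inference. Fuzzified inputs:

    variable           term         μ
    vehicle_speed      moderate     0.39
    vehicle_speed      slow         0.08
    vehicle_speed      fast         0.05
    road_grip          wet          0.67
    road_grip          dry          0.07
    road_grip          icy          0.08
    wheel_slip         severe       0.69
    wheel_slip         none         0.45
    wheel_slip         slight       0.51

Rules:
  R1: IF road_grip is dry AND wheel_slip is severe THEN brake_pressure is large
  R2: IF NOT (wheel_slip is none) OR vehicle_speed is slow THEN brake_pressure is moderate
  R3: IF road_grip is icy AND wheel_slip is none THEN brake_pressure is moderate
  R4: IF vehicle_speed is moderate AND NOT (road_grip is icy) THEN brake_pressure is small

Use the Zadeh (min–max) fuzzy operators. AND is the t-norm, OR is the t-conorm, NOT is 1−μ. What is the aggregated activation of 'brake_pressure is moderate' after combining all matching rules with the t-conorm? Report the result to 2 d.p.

R1: dry=0.07, severe=0.69; AND[min(a, b)] → w = 0.07
R2: ¬none=1−0.45=0.55, slow=0.08; OR[max(a, b)] → w = 0.55
R3: icy=0.08, none=0.45; AND[min(a, b)] → w = 0.08
R4: moderate=0.39, ¬icy=1−0.08=0.92; AND[min(a, b)] → w = 0.39
Rules with consequent 'moderate': {R2, R3} → strengths 0.55, 0.08
Aggregate via t-conorm [max(a, b)]: 0.55

0.55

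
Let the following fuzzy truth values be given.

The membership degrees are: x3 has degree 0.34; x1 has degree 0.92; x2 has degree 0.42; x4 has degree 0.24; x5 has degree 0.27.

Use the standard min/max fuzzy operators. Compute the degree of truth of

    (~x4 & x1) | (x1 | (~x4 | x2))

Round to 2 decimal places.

~x4 = 1 − 0.24 = 0.76
~x4 & x1 = min(a, b) on (0.76, 0.92) = 0.76
~x4 = 1 − 0.24 = 0.76
~x4 | x2 = max(a, b) on (0.76, 0.42) = 0.76
x1 | (~x4 | x2) = max(a, b) on (0.92, 0.76) = 0.92
(~x4 & x1) | (x1 | (~x4 | x2)) = max(a, b) on (0.76, 0.92) = 0.92

0.92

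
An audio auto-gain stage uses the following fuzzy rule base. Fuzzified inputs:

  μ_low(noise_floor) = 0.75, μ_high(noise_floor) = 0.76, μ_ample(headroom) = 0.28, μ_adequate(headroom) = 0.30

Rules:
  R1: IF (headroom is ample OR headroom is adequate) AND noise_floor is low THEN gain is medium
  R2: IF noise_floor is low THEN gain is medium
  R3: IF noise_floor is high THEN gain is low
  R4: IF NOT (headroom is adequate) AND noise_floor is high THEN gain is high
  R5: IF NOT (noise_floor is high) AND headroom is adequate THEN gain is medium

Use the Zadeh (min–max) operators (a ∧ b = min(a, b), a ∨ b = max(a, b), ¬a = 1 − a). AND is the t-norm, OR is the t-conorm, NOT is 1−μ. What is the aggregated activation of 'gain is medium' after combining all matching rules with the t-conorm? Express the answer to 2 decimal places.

R1: (ample=0.28 OR adequate=0.30) = 0.30; AND[min(a, b)] with low=0.75 → w = 0.30
R2: low=0.75 → w = 0.75
R3: high=0.76 → w = 0.76
R4: ¬adequate=1−0.30=0.70, high=0.76; AND[min(a, b)] → w = 0.70
R5: ¬high=1−0.76=0.24, adequate=0.30; AND[min(a, b)] → w = 0.24
Rules with consequent 'medium': {R1, R2, R5} → strengths 0.30, 0.75, 0.24
Aggregate via t-conorm [max(a, b)]: 0.75

0.75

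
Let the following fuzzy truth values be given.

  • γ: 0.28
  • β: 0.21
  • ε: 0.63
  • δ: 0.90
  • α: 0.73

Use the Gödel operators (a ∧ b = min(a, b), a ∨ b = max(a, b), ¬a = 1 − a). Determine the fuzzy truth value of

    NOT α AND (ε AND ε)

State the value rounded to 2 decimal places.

0.27

NOT α = 1 − 0.73 = 0.27
ε AND ε = min(a, b) on (0.63, 0.63) = 0.63
NOT α AND (ε AND ε) = min(a, b) on (0.27, 0.63) = 0.27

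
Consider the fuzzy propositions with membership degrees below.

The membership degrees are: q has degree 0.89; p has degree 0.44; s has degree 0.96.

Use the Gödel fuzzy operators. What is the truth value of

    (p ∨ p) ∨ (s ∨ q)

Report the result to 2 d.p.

p ∨ p = max(a, b) on (0.44, 0.44) = 0.44
s ∨ q = max(a, b) on (0.96, 0.89) = 0.96
(p ∨ p) ∨ (s ∨ q) = max(a, b) on (0.44, 0.96) = 0.96

0.96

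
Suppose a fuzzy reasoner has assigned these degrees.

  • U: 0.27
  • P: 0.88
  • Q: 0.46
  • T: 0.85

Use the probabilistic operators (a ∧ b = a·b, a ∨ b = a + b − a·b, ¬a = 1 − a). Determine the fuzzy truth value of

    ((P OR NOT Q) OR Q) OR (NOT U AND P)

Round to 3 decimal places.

0.989

NOT Q = 1 − 0.4600 = 0.5400
P OR NOT Q = a + b − a·b on (0.8800, 0.5400) = 0.9448
(P OR NOT Q) OR Q = a + b − a·b on (0.9448, 0.4600) = 0.9702
NOT U = 1 − 0.2700 = 0.7300
NOT U AND P = a·b on (0.7300, 0.8800) = 0.6424
((P OR NOT Q) OR Q) OR (NOT U AND P) = a + b − a·b on (0.9702, 0.6424) = 0.9893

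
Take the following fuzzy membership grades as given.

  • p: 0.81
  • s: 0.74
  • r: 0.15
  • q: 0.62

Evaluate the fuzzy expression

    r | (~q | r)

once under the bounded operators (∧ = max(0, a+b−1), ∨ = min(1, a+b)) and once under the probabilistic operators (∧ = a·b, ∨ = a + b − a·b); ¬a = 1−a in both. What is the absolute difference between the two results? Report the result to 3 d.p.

Under bounded:
  ~q = 1 − 0.62 = 0.38
  ~q | r = min(1, a+b) on (0.38, 0.15) = 0.53
  r | (~q | r) = min(1, a+b) on (0.15, 0.53) = 0.68
  → value = 0.6800
Under probabilistic:
  ~q = 1 − 0.6200 = 0.3800
  ~q | r = a + b − a·b on (0.3800, 0.1500) = 0.4730
  r | (~q | r) = a + b − a·b on (0.1500, 0.4730) = 0.5521
  → value = 0.5521
|0.6800 − 0.5521| = 0.128

0.128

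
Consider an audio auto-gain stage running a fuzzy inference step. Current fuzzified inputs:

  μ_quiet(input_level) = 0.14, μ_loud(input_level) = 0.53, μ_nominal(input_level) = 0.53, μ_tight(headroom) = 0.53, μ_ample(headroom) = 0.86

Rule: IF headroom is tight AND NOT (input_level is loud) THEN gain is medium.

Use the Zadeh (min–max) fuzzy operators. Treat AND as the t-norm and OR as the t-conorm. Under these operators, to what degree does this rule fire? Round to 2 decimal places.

0.47

firing strength: tight=0.53, ¬loud=1−0.53=0.47; AND[min(a, b)] → w = 0.47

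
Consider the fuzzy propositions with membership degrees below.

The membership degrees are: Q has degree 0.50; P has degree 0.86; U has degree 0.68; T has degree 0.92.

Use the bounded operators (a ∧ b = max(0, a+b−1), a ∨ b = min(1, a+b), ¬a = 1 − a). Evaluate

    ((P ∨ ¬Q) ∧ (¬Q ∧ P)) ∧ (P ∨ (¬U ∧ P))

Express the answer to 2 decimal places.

0.36

¬Q = 1 − 0.50 = 0.50
P ∨ ¬Q = min(1, a+b) on (0.86, 0.50) = 1.00
¬Q = 1 − 0.50 = 0.50
¬Q ∧ P = max(0, a+b−1) on (0.50, 0.86) = 0.36
(P ∨ ¬Q) ∧ (¬Q ∧ P) = max(0, a+b−1) on (1.00, 0.36) = 0.36
¬U = 1 − 0.68 = 0.32
¬U ∧ P = max(0, a+b−1) on (0.32, 0.86) = 0.18
P ∨ (¬U ∧ P) = min(1, a+b) on (0.86, 0.18) = 1.00
((P ∨ ¬Q) ∧ (¬Q ∧ P)) ∧ (P ∨ (¬U ∧ P)) = max(0, a+b−1) on (0.36, 1.00) = 0.36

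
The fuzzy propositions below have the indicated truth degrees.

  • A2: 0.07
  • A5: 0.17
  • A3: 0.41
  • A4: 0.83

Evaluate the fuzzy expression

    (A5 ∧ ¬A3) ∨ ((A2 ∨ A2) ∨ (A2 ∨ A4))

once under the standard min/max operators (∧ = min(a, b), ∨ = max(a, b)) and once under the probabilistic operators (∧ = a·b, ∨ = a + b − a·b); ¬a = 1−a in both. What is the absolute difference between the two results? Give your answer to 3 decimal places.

Under standard min/max:
  ¬A3 = 1 − 0.41 = 0.59
  A5 ∧ ¬A3 = min(a, b) on (0.17, 0.59) = 0.17
  A2 ∨ A2 = max(a, b) on (0.07, 0.07) = 0.07
  A2 ∨ A4 = max(a, b) on (0.07, 0.83) = 0.83
  (A2 ∨ A2) ∨ (A2 ∨ A4) = max(a, b) on (0.07, 0.83) = 0.83
  (A5 ∧ ¬A3) ∨ ((A2 ∨ A2) ∨ (A2 ∨ A4)) = max(a, b) on (0.17, 0.83) = 0.83
  → value = 0.8300
Under probabilistic:
  ¬A3 = 1 − 0.4100 = 0.5900
  A5 ∧ ¬A3 = a·b on (0.1700, 0.5900) = 0.1003
  A2 ∨ A2 = a + b − a·b on (0.0700, 0.0700) = 0.1351
  A2 ∨ A4 = a + b − a·b on (0.0700, 0.8300) = 0.8419
  (A2 ∨ A2) ∨ (A2 ∨ A4) = a + b − a·b on (0.1351, 0.8419) = 0.8633
  (A5 ∧ ¬A3) ∨ ((A2 ∨ A2) ∨ (A2 ∨ A4)) = a + b − a·b on (0.1003, 0.8633) = 0.8770
  → value = 0.8770
|0.8300 − 0.8770| = 0.047

0.047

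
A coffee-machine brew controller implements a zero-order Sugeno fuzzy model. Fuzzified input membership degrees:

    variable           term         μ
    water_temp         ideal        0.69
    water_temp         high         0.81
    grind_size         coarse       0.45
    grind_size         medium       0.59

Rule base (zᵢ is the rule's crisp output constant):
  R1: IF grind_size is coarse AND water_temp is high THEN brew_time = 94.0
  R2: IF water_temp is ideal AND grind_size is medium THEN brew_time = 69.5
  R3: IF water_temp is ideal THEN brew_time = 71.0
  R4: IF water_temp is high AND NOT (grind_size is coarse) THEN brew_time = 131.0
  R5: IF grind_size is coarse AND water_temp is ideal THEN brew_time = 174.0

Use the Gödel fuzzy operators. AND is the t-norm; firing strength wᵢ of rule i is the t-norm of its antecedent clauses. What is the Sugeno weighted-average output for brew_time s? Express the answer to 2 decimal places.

103.53

R1 (z=94.0): coarse=0.45, high=0.81; AND[min(a, b)] → w = 0.45
R2 (z=69.5): ideal=0.69, medium=0.59; AND[min(a, b)] → w = 0.59
R3 (z=71.0): ideal=0.69 → w = 0.69
R4 (z=131.0): high=0.81, ¬coarse=1−0.45=0.55; AND[min(a, b)] → w = 0.55
R5 (z=174.0): coarse=0.45, ideal=0.69; AND[min(a, b)] → w = 0.45
Weighted average = (0.45·94.0 + 0.59·69.5 + 0.69·71.0 + 0.55·131.0 + 0.45·174.0) / (0.45 + 0.59 + 0.69 + 0.55 + 0.45)
  = 282.6450 / 2.7300 = 103.53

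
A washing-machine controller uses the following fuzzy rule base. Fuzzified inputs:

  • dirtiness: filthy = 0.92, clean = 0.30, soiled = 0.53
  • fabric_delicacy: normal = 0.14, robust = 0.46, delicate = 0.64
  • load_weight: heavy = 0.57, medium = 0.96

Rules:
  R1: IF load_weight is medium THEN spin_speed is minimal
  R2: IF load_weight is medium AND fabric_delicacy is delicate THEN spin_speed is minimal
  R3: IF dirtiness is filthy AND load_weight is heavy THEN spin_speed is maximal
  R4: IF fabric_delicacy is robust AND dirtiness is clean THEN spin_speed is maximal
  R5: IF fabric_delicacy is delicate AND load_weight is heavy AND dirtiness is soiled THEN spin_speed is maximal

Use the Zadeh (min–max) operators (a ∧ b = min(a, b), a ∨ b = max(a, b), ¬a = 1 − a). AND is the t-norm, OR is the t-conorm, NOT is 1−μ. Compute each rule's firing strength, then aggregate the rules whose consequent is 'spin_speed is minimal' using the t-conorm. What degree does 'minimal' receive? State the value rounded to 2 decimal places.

0.96

R1: medium=0.96 → w = 0.96
R2: medium=0.96, delicate=0.64; AND[min(a, b)] → w = 0.64
R3: filthy=0.92, heavy=0.57; AND[min(a, b)] → w = 0.57
R4: robust=0.46, clean=0.30; AND[min(a, b)] → w = 0.30
R5: delicate=0.64, heavy=0.57, soiled=0.53; AND[min(a, b)] → w = 0.53
Rules with consequent 'minimal': {R1, R2} → strengths 0.96, 0.64
Aggregate via t-conorm [max(a, b)]: 0.96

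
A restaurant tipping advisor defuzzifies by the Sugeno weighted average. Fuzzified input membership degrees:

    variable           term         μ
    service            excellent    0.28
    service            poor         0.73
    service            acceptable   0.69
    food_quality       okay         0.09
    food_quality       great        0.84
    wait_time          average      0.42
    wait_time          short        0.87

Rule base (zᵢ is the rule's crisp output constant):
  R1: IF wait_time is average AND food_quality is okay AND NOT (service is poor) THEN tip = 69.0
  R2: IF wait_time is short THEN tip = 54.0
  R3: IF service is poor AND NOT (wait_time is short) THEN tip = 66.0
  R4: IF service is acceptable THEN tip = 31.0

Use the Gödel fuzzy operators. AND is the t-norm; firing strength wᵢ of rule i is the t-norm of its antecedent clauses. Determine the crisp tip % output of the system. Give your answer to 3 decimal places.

R1 (z=69.0): average=0.42, okay=0.09, ¬poor=1−0.73=0.27; AND[min(a, b)] → w = 0.09
R2 (z=54.0): short=0.87 → w = 0.87
R3 (z=66.0): poor=0.73, ¬short=1−0.87=0.13; AND[min(a, b)] → w = 0.13
R4 (z=31.0): acceptable=0.69 → w = 0.69
Weighted average = (0.09·69.0 + 0.87·54.0 + 0.13·66.0 + 0.69·31.0) / (0.09 + 0.87 + 0.13 + 0.69)
  = 83.1600 / 1.7800 = 46.719

46.719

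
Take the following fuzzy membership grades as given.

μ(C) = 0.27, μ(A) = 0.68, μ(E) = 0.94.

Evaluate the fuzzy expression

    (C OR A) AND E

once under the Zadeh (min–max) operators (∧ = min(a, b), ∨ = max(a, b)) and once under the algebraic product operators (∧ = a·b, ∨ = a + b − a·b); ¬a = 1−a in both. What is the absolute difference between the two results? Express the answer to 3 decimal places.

Under Zadeh (min–max):
  C OR A = max(a, b) on (0.27, 0.68) = 0.68
  (C OR A) AND E = min(a, b) on (0.68, 0.94) = 0.68
  → value = 0.6800
Under algebraic product:
  C OR A = a + b − a·b on (0.2700, 0.6800) = 0.7664
  (C OR A) AND E = a·b on (0.7664, 0.9400) = 0.7204
  → value = 0.7204
|0.6800 − 0.7204| = 0.040

0.040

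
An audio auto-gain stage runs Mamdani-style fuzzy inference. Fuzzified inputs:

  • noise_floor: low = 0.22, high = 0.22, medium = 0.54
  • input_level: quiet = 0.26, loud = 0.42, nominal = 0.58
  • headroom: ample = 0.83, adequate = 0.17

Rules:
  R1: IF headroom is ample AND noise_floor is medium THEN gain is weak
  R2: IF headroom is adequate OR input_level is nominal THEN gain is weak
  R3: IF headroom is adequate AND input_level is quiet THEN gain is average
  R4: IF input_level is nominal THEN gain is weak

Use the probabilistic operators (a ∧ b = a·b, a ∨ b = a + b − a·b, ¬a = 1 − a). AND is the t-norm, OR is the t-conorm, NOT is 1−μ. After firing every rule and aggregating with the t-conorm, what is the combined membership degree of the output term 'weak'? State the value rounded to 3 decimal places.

R1: ample=0.83, medium=0.54; AND[a·b] → w = 0.4482
R2: adequate=0.17, nominal=0.58; OR[a + b − a·b] → w = 0.6514
R3: adequate=0.17, quiet=0.26; AND[a·b] → w = 0.0442
R4: nominal=0.58 → w = 0.5800
Rules with consequent 'weak': {R1, R2, R4} → strengths 0.4482, 0.6514, 0.5800
Aggregate via t-conorm [a + b − a·b]: 0.9192

0.919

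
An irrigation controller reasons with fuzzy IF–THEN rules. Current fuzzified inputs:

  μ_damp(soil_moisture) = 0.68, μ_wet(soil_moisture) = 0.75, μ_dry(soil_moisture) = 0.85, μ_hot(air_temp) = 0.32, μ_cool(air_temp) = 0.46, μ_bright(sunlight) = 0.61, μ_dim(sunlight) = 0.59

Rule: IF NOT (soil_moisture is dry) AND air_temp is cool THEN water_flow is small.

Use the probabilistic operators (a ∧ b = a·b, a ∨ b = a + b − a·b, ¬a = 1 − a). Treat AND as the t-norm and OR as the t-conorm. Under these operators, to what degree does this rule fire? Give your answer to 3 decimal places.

0.069

firing strength: ¬dry=1−0.85=0.15, cool=0.46; AND[a·b] → w = 0.0690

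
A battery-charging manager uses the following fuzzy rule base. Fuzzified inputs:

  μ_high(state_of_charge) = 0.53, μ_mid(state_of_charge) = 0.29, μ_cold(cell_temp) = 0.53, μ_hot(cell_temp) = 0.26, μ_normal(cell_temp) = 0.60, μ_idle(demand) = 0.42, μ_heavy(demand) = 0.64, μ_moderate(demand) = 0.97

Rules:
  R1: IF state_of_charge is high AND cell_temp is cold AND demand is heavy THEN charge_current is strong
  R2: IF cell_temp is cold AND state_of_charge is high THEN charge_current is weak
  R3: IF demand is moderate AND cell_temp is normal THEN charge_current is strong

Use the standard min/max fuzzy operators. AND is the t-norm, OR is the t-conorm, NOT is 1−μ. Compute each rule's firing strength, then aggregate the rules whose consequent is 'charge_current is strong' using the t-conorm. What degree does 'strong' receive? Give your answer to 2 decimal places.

0.60

R1: high=0.53, cold=0.53, heavy=0.64; AND[min(a, b)] → w = 0.53
R2: cold=0.53, high=0.53; AND[min(a, b)] → w = 0.53
R3: moderate=0.97, normal=0.60; AND[min(a, b)] → w = 0.60
Rules with consequent 'strong': {R1, R3} → strengths 0.53, 0.60
Aggregate via t-conorm [max(a, b)]: 0.60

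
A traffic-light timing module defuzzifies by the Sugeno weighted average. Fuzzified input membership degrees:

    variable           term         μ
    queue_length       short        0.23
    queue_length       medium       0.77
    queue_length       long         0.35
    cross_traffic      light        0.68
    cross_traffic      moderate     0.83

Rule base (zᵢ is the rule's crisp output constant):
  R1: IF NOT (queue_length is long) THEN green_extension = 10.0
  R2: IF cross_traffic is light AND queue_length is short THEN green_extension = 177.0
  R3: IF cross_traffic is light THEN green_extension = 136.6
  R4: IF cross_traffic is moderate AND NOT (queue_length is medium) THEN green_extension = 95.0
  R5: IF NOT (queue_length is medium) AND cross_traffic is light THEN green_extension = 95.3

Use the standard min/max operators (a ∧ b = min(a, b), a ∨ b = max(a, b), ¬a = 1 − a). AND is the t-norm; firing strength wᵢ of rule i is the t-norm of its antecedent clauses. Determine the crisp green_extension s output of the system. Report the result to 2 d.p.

91.02

R1 (z=10.0): ¬long=1−0.35=0.65 → w = 0.65
R2 (z=177.0): light=0.68, short=0.23; AND[min(a, b)] → w = 0.23
R3 (z=136.6): light=0.68 → w = 0.68
R4 (z=95.0): moderate=0.83, ¬medium=1−0.77=0.23; AND[min(a, b)] → w = 0.23
R5 (z=95.3): ¬medium=1−0.77=0.23, light=0.68; AND[min(a, b)] → w = 0.23
Weighted average = (0.65·10.0 + 0.23·177.0 + 0.68·136.6 + 0.23·95.0 + 0.23·95.3) / (0.65 + 0.23 + 0.68 + 0.23 + 0.23)
  = 183.8670 / 2.0200 = 91.02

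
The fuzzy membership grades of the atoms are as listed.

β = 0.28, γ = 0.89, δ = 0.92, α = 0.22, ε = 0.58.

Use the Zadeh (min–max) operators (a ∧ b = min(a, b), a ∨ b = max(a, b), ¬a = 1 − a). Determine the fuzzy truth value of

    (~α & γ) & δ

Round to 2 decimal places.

0.78

~α = 1 − 0.22 = 0.78
~α & γ = min(a, b) on (0.78, 0.89) = 0.78
(~α & γ) & δ = min(a, b) on (0.78, 0.92) = 0.78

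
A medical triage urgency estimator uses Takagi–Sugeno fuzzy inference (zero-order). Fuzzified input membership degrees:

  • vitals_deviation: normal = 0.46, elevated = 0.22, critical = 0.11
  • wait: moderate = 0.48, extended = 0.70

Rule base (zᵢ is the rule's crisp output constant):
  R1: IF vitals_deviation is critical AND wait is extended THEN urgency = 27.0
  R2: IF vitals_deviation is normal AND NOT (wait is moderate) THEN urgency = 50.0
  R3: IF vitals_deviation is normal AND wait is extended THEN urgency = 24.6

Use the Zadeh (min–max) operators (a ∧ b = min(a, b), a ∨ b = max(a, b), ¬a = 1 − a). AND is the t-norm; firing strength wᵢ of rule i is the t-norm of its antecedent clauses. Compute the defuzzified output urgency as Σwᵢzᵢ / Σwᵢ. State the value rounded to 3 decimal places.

R1 (z=27.0): critical=0.11, extended=0.70; AND[min(a, b)] → w = 0.11
R2 (z=50.0): normal=0.46, ¬moderate=1−0.48=0.52; AND[min(a, b)] → w = 0.46
R3 (z=24.6): normal=0.46, extended=0.70; AND[min(a, b)] → w = 0.46
Weighted average = (0.11·27.0 + 0.46·50.0 + 0.46·24.6) / (0.11 + 0.46 + 0.46)
  = 37.2860 / 1.0300 = 36.200

36.200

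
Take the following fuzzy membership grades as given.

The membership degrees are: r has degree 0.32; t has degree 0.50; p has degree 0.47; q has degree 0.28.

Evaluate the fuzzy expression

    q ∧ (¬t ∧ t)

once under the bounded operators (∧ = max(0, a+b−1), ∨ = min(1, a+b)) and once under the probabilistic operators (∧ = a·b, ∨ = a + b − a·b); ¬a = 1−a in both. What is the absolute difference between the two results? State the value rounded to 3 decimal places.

0.070

Under bounded:
  ¬t = 1 − 0.50 = 0.50
  ¬t ∧ t = max(0, a+b−1) on (0.50, 0.50) = 0.00
  q ∧ (¬t ∧ t) = max(0, a+b−1) on (0.28, 0.00) = 0.00
  → value = 0.0000
Under probabilistic:
  ¬t = 1 − 0.5000 = 0.5000
  ¬t ∧ t = a·b on (0.5000, 0.5000) = 0.2500
  q ∧ (¬t ∧ t) = a·b on (0.2800, 0.2500) = 0.0700
  → value = 0.0700
|0.0000 − 0.0700| = 0.070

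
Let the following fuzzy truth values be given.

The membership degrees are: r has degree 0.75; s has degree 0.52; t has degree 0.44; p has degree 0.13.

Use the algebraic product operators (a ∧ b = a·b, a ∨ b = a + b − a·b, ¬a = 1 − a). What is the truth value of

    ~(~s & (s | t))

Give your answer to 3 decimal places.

0.649

~s = 1 − 0.5200 = 0.4800
s | t = a + b − a·b on (0.5200, 0.4400) = 0.7312
~s & (s | t) = a·b on (0.4800, 0.7312) = 0.3510
~(~s & (s | t)) = 1 − 0.3510 = 0.6490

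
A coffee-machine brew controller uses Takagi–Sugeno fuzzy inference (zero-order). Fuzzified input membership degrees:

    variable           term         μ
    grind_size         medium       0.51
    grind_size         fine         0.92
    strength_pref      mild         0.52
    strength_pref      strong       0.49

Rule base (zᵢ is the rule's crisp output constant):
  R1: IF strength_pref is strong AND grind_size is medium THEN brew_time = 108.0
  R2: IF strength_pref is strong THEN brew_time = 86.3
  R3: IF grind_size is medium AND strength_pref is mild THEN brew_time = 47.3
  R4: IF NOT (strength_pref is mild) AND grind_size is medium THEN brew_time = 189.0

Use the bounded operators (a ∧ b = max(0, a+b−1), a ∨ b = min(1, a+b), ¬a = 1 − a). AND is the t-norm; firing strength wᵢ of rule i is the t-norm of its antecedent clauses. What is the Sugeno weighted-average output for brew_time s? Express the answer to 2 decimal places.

84.05

R1 (z=108.0): strong=0.49, medium=0.51; AND[max(0, a+b−1)] → w = 0.00
R2 (z=86.3): strong=0.49 → w = 0.49
R3 (z=47.3): medium=0.51, mild=0.52; AND[max(0, a+b−1)] → w = 0.03
R4 (z=189.0): ¬mild=1−0.52=0.48, medium=0.51; AND[max(0, a+b−1)] → w = 0.00
Weighted average = (0.00·108.0 + 0.49·86.3 + 0.03·47.3 + 0.00·189.0) / (0.00 + 0.49 + 0.03 + 0.00)
  = 43.7060 / 0.5200 = 84.05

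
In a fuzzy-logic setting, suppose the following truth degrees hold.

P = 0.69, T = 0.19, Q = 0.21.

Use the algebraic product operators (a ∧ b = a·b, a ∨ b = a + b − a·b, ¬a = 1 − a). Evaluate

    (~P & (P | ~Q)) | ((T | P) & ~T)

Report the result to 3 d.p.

0.721

~P = 1 − 0.6900 = 0.3100
~Q = 1 − 0.2100 = 0.7900
P | ~Q = a + b − a·b on (0.6900, 0.7900) = 0.9349
~P & (P | ~Q) = a·b on (0.3100, 0.9349) = 0.2898
T | P = a + b − a·b on (0.1900, 0.6900) = 0.7489
~T = 1 − 0.1900 = 0.8100
(T | P) & ~T = a·b on (0.7489, 0.8100) = 0.6066
(~P & (P | ~Q)) | ((T | P) & ~T) = a + b − a·b on (0.2898, 0.6066) = 0.7206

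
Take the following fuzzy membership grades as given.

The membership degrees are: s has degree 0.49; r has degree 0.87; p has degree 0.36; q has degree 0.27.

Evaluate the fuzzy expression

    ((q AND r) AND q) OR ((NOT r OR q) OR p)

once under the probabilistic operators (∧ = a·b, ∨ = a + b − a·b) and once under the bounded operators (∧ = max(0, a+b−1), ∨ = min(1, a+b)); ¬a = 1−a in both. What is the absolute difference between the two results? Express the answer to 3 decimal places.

0.141

Under probabilistic:
  q AND r = a·b on (0.2700, 0.8700) = 0.2349
  (q AND r) AND q = a·b on (0.2349, 0.2700) = 0.0634
  NOT r = 1 − 0.8700 = 0.1300
  NOT r OR q = a + b − a·b on (0.1300, 0.2700) = 0.3649
  (NOT r OR q) OR p = a + b − a·b on (0.3649, 0.3600) = 0.5935
  ((q AND r) AND q) OR ((NOT r OR q) OR p) = a + b − a·b on (0.0634, 0.5935) = 0.6193
  → value = 0.6193
Under bounded:
  q AND r = max(0, a+b−1) on (0.27, 0.87) = 0.14
  (q AND r) AND q = max(0, a+b−1) on (0.14, 0.27) = 0.00
  NOT r = 1 − 0.87 = 0.13
  NOT r OR q = min(1, a+b) on (0.13, 0.27) = 0.40
  (NOT r OR q) OR p = min(1, a+b) on (0.40, 0.36) = 0.76
  ((q AND r) AND q) OR ((NOT r OR q) OR p) = min(1, a+b) on (0.00, 0.76) = 0.76
  → value = 0.7600
|0.6193 − 0.7600| = 0.141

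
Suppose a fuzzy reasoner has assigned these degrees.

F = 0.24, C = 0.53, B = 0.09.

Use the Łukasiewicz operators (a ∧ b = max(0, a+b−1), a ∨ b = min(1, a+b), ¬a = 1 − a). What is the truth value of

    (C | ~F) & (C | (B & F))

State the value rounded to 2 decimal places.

0.53

~F = 1 − 0.24 = 0.76
C | ~F = min(1, a+b) on (0.53, 0.76) = 1.00
B & F = max(0, a+b−1) on (0.09, 0.24) = 0.00
C | (B & F) = min(1, a+b) on (0.53, 0.00) = 0.53
(C | ~F) & (C | (B & F)) = max(0, a+b−1) on (1.00, 0.53) = 0.53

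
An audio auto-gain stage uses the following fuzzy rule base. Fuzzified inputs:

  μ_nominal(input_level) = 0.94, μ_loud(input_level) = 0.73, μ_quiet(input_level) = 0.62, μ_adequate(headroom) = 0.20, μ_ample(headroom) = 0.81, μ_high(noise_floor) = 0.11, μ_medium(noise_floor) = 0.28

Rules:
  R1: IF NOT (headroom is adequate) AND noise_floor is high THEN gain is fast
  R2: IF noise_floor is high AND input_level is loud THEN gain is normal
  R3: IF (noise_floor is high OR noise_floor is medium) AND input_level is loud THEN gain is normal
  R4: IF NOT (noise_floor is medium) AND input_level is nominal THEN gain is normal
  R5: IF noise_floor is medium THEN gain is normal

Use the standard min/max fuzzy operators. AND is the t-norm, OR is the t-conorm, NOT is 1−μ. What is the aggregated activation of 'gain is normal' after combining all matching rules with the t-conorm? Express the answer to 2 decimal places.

R1: ¬adequate=1−0.20=0.80, high=0.11; AND[min(a, b)] → w = 0.11
R2: high=0.11, loud=0.73; AND[min(a, b)] → w = 0.11
R3: (high=0.11 OR medium=0.28) = 0.28; AND[min(a, b)] with loud=0.73 → w = 0.28
R4: ¬medium=1−0.28=0.72, nominal=0.94; AND[min(a, b)] → w = 0.72
R5: medium=0.28 → w = 0.28
Rules with consequent 'normal': {R2, R3, R4, R5} → strengths 0.11, 0.28, 0.72, 0.28
Aggregate via t-conorm [max(a, b)]: 0.72

0.72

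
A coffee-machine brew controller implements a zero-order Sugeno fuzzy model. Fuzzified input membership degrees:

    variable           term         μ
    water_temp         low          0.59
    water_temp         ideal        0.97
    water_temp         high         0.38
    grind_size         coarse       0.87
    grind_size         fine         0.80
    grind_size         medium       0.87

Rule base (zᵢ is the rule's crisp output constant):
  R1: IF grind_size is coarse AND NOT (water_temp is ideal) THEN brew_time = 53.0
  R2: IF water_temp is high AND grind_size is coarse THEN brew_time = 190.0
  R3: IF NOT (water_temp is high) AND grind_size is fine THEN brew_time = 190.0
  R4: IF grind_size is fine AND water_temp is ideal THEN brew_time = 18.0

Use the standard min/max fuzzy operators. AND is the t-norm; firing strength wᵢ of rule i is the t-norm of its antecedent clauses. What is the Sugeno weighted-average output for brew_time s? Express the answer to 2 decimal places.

R1 (z=53.0): coarse=0.87, ¬ideal=1−0.97=0.03; AND[min(a, b)] → w = 0.03
R2 (z=190.0): high=0.38, coarse=0.87; AND[min(a, b)] → w = 0.38
R3 (z=190.0): ¬high=1−0.38=0.62, fine=0.80; AND[min(a, b)] → w = 0.62
R4 (z=18.0): fine=0.80, ideal=0.97; AND[min(a, b)] → w = 0.80
Weighted average = (0.03·53.0 + 0.38·190.0 + 0.62·190.0 + 0.80·18.0) / (0.03 + 0.38 + 0.62 + 0.80)
  = 205.9900 / 1.8300 = 112.56

112.56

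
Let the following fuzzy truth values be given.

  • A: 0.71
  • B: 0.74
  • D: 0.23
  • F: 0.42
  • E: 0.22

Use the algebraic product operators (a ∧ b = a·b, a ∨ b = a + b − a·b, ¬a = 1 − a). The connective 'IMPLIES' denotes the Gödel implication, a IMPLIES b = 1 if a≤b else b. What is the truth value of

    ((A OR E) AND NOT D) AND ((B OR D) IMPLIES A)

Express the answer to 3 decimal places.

0.423

A OR E = a + b − a·b on (0.7100, 0.2200) = 0.7738
NOT D = 1 − 0.2300 = 0.7700
(A OR E) AND NOT D = a·b on (0.7738, 0.7700) = 0.5958
B OR D = a + b − a·b on (0.7400, 0.2300) = 0.7998
(B OR D) IMPLIES A  [Gödel: 1 if a≤b else b] with a=0.7998, b=0.7100 → 0.7100
((A OR E) AND NOT D) AND ((B OR D) IMPLIES A) = a·b on (0.5958, 0.7100) = 0.4230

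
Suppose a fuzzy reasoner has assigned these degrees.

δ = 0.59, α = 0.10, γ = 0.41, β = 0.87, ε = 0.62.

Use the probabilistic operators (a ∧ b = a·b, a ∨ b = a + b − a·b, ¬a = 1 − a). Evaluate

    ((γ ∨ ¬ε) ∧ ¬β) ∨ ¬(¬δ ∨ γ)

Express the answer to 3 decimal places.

¬ε = 1 − 0.6200 = 0.3800
γ ∨ ¬ε = a + b − a·b on (0.4100, 0.3800) = 0.6342
¬β = 1 − 0.8700 = 0.1300
(γ ∨ ¬ε) ∧ ¬β = a·b on (0.6342, 0.1300) = 0.0824
¬δ = 1 − 0.5900 = 0.4100
¬δ ∨ γ = a + b − a·b on (0.4100, 0.4100) = 0.6519
¬(¬δ ∨ γ) = 1 − 0.6519 = 0.3481
((γ ∨ ¬ε) ∧ ¬β) ∨ ¬(¬δ ∨ γ) = a + b − a·b on (0.0824, 0.3481) = 0.4018

0.402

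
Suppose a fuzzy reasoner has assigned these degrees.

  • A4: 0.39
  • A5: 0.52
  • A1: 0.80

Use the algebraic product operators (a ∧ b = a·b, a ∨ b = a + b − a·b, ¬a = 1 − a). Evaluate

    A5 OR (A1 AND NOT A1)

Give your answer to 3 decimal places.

0.597

NOT A1 = 1 − 0.8000 = 0.2000
A1 AND NOT A1 = a·b on (0.8000, 0.2000) = 0.1600
A5 OR (A1 AND NOT A1) = a + b − a·b on (0.5200, 0.1600) = 0.5968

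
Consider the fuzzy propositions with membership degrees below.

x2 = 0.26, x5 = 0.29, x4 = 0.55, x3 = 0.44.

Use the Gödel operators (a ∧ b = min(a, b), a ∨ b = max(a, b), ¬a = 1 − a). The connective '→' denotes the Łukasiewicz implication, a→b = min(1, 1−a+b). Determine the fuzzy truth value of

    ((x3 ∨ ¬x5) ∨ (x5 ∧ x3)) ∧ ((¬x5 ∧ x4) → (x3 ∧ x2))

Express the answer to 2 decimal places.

0.71

¬x5 = 1 − 0.29 = 0.71
x3 ∨ ¬x5 = max(a, b) on (0.44, 0.71) = 0.71
x5 ∧ x3 = min(a, b) on (0.29, 0.44) = 0.29
(x3 ∨ ¬x5) ∨ (x5 ∧ x3) = max(a, b) on (0.71, 0.29) = 0.71
¬x5 = 1 − 0.29 = 0.71
¬x5 ∧ x4 = min(a, b) on (0.71, 0.55) = 0.55
x3 ∧ x2 = min(a, b) on (0.44, 0.26) = 0.26
(¬x5 ∧ x4) → (x3 ∧ x2)  [Łukasiewicz: min(1, 1−a+b)] with a=0.55, b=0.26 → 0.71
((x3 ∨ ¬x5) ∨ (x5 ∧ x3)) ∧ ((¬x5 ∧ x4) → (x3 ∧ x2)) = min(a, b) on (0.71, 0.71) = 0.71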